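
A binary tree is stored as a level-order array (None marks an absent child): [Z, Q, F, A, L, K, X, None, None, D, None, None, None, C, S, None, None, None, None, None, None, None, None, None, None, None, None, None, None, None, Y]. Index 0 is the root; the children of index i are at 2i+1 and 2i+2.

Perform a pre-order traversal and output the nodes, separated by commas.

Z, Q, A, L, D, F, K, X, C, S, Y

Pre-order visits the node, then its left subtree, then its right subtree.
Visit Z.
At Z: go left to Q.
  Visit Q.
  At Q: go left to A.
    A is a leaf — visit A.
  At Q: go right to L.
    Visit L.
    At L: go left to D.
      D is a leaf — visit D.
    At L: no right child.
At Z: go right to F.
  Visit F.
  At F: go left to K.
    K is a leaf — visit K.
  At F: go right to X.
    Visit X.
    At X: go left to C.
      C is a leaf — visit C.
    At X: go right to S.
      Visit S.
      At S: no left child.
      At S: go right to Y.
        Y is a leaf — visit Y.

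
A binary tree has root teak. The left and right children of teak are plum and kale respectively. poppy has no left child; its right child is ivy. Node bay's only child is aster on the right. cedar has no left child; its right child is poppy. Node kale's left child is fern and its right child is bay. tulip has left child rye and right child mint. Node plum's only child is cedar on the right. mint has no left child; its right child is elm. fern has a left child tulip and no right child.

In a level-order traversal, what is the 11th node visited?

Level-order visits nodes level by level from the root, left to right within each level.
Level 0: teak
Level 1: plum, kale
Level 2: cedar, fern, bay
Level 3: poppy, tulip, aster
Level 4: ivy, rye, mint
Level 5: elm
Full level-order sequence: teak, plum, kale, cedar, fern, bay, poppy, tulip, aster, ivy, rye, mint, elm.

rye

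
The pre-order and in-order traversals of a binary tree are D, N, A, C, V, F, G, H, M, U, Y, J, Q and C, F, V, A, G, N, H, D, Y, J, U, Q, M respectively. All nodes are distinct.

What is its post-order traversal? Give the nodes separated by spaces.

F V C G A H N J Y Q U M D

The first element of pre-order is the root; it splits in-order into left and right subtrees.
Root D: left subtree has 7 nodes {C, F, V, A, G, N, H}, right has 5 {Y, J, U, Q, M}.
  Root N: left subtree has 5 nodes {C, F, V, A, G}, right has 1 {H}.
    Root A: left subtree has 3 nodes {C, F, V}, right has 1 {G}.
      Root C: left subtree has 0 nodes { }, right has 2 {F, V}.
        Root V: left subtree has 1 node {F}, right has 0 { }.
  Root M: left subtree has 4 nodes {Y, J, U, Q}, right has 0 { }.
    Root U: left subtree has 2 nodes {Y, J}, right has 1 {Q}.
      Root Y: left subtree has 0 nodes { }, right has 1 {J}.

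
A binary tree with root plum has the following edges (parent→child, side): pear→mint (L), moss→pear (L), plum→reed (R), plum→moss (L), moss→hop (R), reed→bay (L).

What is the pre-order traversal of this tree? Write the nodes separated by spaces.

plum moss pear mint hop reed bay

Pre-order visits the node, then its left subtree, then its right subtree.
Visit plum.
At plum: go left to moss.
  Visit moss.
  At moss: go left to pear.
    Visit pear.
    At pear: go left to mint.
      mint is a leaf — visit mint.
    At pear: no right child.
  At moss: go right to hop.
    hop is a leaf — visit hop.
At plum: go right to reed.
  Visit reed.
  At reed: go left to bay.
    bay is a leaf — visit bay.
  At reed: no right child.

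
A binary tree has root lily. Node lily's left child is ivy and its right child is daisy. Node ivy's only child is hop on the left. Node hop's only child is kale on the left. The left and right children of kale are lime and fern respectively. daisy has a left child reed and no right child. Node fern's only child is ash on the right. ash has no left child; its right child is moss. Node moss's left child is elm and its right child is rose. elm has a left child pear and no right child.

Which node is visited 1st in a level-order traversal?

Level-order visits nodes level by level from the root, left to right within each level.
Level 0: lily
Level 1: ivy, daisy
Level 2: hop, reed
Level 3: kale
Level 4: lime, fern
Level 5: ash
Level 6: moss
Level 7: elm, rose
Level 8: pear
Full level-order sequence: lily, ivy, daisy, hop, reed, kale, lime, fern, ash, moss, elm, rose, pear.

lily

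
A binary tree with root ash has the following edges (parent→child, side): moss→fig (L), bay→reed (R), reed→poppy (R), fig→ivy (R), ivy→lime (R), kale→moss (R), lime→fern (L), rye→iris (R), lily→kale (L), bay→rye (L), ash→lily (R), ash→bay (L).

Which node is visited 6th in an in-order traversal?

In-order visits the left subtree, then the node, then the right subtree.
At ash: go left to bay.
  At bay: go left to rye.
    At rye: no left child.
    Visit rye.
    At rye: go right to iris.
      iris is a leaf — visit iris.
  Visit bay.
  At bay: go right to reed.
    At reed: no left child.
    Visit reed.
    At reed: go right to poppy.
      poppy is a leaf — visit poppy.
Visit ash.
At ash: go right to lily.
  At lily: go left to kale.
    At kale: no left child.
    Visit kale.
    At kale: go right to moss.
      At moss: go left to fig.
        At fig: no left child.
        Visit fig.
        At fig: go right to ivy.
          At ivy: no left child.
          Visit ivy.
          At ivy: go right to lime.
            At lime: go left to fern.
              fern is a leaf — visit fern.
            Visit lime.
            At lime: no right child.
      Visit moss.
      At moss: no right child.
  Visit lily.
  At lily: no right child.
Full in-order sequence: rye, iris, bay, reed, poppy, ash, kale, fig, ivy, fern, lime, moss, lily.

ash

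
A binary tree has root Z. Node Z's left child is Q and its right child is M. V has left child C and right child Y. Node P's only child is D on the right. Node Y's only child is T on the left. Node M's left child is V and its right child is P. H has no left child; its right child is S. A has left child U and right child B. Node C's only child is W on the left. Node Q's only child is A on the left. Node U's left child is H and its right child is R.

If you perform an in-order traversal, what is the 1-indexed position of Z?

8

In-order visits the left subtree, then the node, then the right subtree.
At Z: go left to Q.
  At Q: go left to A.
    At A: go left to U.
      At U: go left to H.
        At H: no left child.
        Visit H.
        At H: go right to S.
          S is a leaf — visit S.
      Visit U.
      At U: go right to R.
        R is a leaf — visit R.
    Visit A.
    At A: go right to B.
      B is a leaf — visit B.
  Visit Q.
  At Q: no right child.
Visit Z.
At Z: go right to M.
  At M: go left to V.
    At V: go left to C.
      At C: go left to W.
        W is a leaf — visit W.
      Visit C.
      At C: no right child.
    Visit V.
    At V: go right to Y.
      At Y: go left to T.
        T is a leaf — visit T.
      Visit Y.
      At Y: no right child.
  Visit M.
  At M: go right to P.
    At P: no left child.
    Visit P.
    At P: go right to D.
      D is a leaf — visit D.
Full in-order sequence: H, S, U, R, A, B, Q, Z, W, C, V, T, Y, M, P, D.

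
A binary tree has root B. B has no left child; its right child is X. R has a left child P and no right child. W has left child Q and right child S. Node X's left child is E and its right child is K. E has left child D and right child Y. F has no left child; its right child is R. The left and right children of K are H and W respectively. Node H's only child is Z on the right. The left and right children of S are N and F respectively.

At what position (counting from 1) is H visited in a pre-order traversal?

Pre-order visits the node, then its left subtree, then its right subtree.
Visit B.
At B: no left child.
At B: go right to X.
  Visit X.
  At X: go left to E.
    Visit E.
    At E: go left to D.
      D is a leaf — visit D.
    At E: go right to Y.
      Y is a leaf — visit Y.
  At X: go right to K.
    Visit K.
    At K: go left to H.
      Visit H.
      At H: no left child.
      At H: go right to Z.
        Z is a leaf — visit Z.
    At K: go right to W.
      Visit W.
      At W: go left to Q.
        Q is a leaf — visit Q.
      At W: go right to S.
        Visit S.
        At S: go left to N.
          N is a leaf — visit N.
        At S: go right to F.
          Visit F.
          At F: no left child.
          At F: go right to R.
            Visit R.
            At R: go left to P.
              P is a leaf — visit P.
            At R: no right child.
Full pre-order sequence: B, X, E, D, Y, K, H, Z, W, Q, S, N, F, R, P.

7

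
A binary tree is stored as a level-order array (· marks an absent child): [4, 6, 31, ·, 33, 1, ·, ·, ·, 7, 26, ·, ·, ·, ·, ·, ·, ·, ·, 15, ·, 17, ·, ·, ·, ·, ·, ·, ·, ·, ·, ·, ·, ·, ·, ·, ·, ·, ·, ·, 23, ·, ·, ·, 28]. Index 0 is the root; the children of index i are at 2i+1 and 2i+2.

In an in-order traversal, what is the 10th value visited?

In-order visits the left subtree, then the node, then the right subtree.
At 4: go left to 6.
  At 6: no left child.
  Visit 6.
  At 6: go right to 33.
    At 33: go left to 7.
      At 7: go left to 15.
        At 15: no left child.
        Visit 15.
        At 15: go right to 23.
          23 is a leaf — visit 23.
      Visit 7.
      At 7: no right child.
    Visit 33.
    At 33: go right to 26.
      At 26: go left to 17.
        At 17: no left child.
        Visit 17.
        At 17: go right to 28.
          28 is a leaf — visit 28.
      Visit 26.
      At 26: no right child.
Visit 4.
At 4: go right to 31.
  At 31: go left to 1.
    1 is a leaf — visit 1.
  Visit 31.
  At 31: no right child.
Full in-order sequence: 6, 15, 23, 7, 33, 17, 28, 26, 4, 1, 31.

1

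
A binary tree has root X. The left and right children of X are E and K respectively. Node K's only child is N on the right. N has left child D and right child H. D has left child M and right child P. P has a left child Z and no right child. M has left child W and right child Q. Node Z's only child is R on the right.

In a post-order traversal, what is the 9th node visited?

H

Post-order visits the left subtree, then the right subtree, then the node.
At X: go left to E.
  E is a leaf — visit E.
At X: go right to K.
  At K: no left child.
  At K: go right to N.
    At N: go left to D.
      At D: go left to M.
        At M: go left to W.
          W is a leaf — visit W.
        At M: go right to Q.
          Q is a leaf — visit Q.
        Visit M.
      At D: go right to P.
        At P: go left to Z.
          At Z: no left child.
          At Z: go right to R.
            R is a leaf — visit R.
          Visit Z.
        At P: no right child.
        Visit P.
      Visit D.
    At N: go right to H.
      H is a leaf — visit H.
    Visit N.
  Visit K.
Visit X.
Full post-order sequence: E, W, Q, M, R, Z, P, D, H, N, K, X.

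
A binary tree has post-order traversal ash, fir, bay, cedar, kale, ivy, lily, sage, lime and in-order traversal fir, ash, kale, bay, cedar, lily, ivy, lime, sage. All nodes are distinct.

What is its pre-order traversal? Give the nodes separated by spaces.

The last element of post-order is the root; it splits in-order into left and right subtrees.
Root lime: left subtree has 7 nodes {fir, ash, kale, bay, cedar, lily, ivy}, right has 1 {sage}.
  Root lily: left subtree has 5 nodes {fir, ash, kale, bay, cedar}, right has 1 {ivy}.
    Root kale: left subtree has 2 nodes {fir, ash}, right has 2 {bay, cedar}.
      Root fir: left subtree has 0 nodes { }, right has 1 {ash}.
      Root cedar: left subtree has 1 node {bay}, right has 0 { }.

lime lily kale fir ash cedar bay ivy sage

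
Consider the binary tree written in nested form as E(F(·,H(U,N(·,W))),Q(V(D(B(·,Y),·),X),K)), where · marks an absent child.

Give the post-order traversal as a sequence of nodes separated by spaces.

U W N H F Y B D X V K Q E

Post-order visits the left subtree, then the right subtree, then the node.
At E: go left to F.
  At F: no left child.
  At F: go right to H.
    At H: go left to U.
      U is a leaf — visit U.
    At H: go right to N.
      At N: no left child.
      At N: go right to W.
        W is a leaf — visit W.
      Visit N.
    Visit H.
  Visit F.
At E: go right to Q.
  At Q: go left to V.
    At V: go left to D.
      At D: go left to B.
        At B: no left child.
        At B: go right to Y.
          Y is a leaf — visit Y.
        Visit B.
      At D: no right child.
      Visit D.
    At V: go right to X.
      X is a leaf — visit X.
    Visit V.
  At Q: go right to K.
    K is a leaf — visit K.
  Visit Q.
Visit E.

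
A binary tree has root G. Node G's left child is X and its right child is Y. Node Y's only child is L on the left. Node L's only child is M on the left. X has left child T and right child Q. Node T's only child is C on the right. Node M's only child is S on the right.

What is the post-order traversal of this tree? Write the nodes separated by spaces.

C T Q X S M L Y G

Post-order visits the left subtree, then the right subtree, then the node.
At G: go left to X.
  At X: go left to T.
    At T: no left child.
    At T: go right to C.
      C is a leaf — visit C.
    Visit T.
  At X: go right to Q.
    Q is a leaf — visit Q.
  Visit X.
At G: go right to Y.
  At Y: go left to L.
    At L: go left to M.
      At M: no left child.
      At M: go right to S.
        S is a leaf — visit S.
      Visit M.
    At L: no right child.
    Visit L.
  At Y: no right child.
  Visit Y.
Visit G.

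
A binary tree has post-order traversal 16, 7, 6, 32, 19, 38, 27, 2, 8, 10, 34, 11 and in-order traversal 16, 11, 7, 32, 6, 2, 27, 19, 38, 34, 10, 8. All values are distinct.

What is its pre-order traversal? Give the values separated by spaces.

11 16 34 2 32 7 6 27 38 19 10 8

The last element of post-order is the root; it splits in-order into left and right subtrees.
Root 11: left subtree has 1 node {16}, right has 10 {7, 32, 6, 2, 27, 19, 38, 34, 10, 8}.
  Root 34: left subtree has 7 nodes {7, 32, 6, 2, 27, 19, 38}, right has 2 {10, 8}.
    Root 2: left subtree has 3 nodes {7, 32, 6}, right has 3 {27, 19, 38}.
      Root 32: left subtree has 1 node {7}, right has 1 {6}.
      Root 27: left subtree has 0 nodes { }, right has 2 {19, 38}.
        Root 38: left subtree has 1 node {19}, right has 0 { }.
    Root 10: left subtree has 0 nodes { }, right has 1 {8}.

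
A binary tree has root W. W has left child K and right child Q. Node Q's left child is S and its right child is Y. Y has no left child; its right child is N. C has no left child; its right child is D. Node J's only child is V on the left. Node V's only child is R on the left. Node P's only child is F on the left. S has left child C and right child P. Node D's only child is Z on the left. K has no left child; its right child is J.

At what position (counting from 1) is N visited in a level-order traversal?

Level-order visits nodes level by level from the root, left to right within each level.
Level 0: W
Level 1: K, Q
Level 2: J, S, Y
Level 3: V, C, P, N
Level 4: R, D, F
Level 5: Z
Full level-order sequence: W, K, Q, J, S, Y, V, C, P, N, R, D, F, Z.

10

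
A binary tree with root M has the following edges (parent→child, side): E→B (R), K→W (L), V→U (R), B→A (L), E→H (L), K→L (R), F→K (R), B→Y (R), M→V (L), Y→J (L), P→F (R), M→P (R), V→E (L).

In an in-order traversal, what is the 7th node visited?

In-order visits the left subtree, then the node, then the right subtree.
At M: go left to V.
  At V: go left to E.
    At E: go left to H.
      H is a leaf — visit H.
    Visit E.
    At E: go right to B.
      At B: go left to A.
        A is a leaf — visit A.
      Visit B.
      At B: go right to Y.
        At Y: go left to J.
          J is a leaf — visit J.
        Visit Y.
        At Y: no right child.
  Visit V.
  At V: go right to U.
    U is a leaf — visit U.
Visit M.
At M: go right to P.
  At P: no left child.
  Visit P.
  At P: go right to F.
    At F: no left child.
    Visit F.
    At F: go right to K.
      At K: go left to W.
        W is a leaf — visit W.
      Visit K.
      At K: go right to L.
        L is a leaf — visit L.
Full in-order sequence: H, E, A, B, J, Y, V, U, M, P, F, W, K, L.

V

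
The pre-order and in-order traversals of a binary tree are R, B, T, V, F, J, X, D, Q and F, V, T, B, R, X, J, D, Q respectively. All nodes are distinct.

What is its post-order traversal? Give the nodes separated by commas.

F, V, T, B, X, Q, D, J, R

The first element of pre-order is the root; it splits in-order into left and right subtrees.
Root R: left subtree has 4 nodes {F, V, T, B}, right has 4 {X, J, D, Q}.
  Root B: left subtree has 3 nodes {F, V, T}, right has 0 { }.
    Root T: left subtree has 2 nodes {F, V}, right has 0 { }.
      Root V: left subtree has 1 node {F}, right has 0 { }.
  Root J: left subtree has 1 node {X}, right has 2 {D, Q}.
    Root D: left subtree has 0 nodes { }, right has 1 {Q}.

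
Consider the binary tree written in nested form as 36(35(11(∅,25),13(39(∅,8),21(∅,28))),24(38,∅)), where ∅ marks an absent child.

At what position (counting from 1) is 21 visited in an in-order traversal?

7

In-order visits the left subtree, then the node, then the right subtree.
At 36: go left to 35.
  At 35: go left to 11.
    At 11: no left child.
    Visit 11.
    At 11: go right to 25.
      25 is a leaf — visit 25.
  Visit 35.
  At 35: go right to 13.
    At 13: go left to 39.
      At 39: no left child.
      Visit 39.
      At 39: go right to 8.
        8 is a leaf — visit 8.
    Visit 13.
    At 13: go right to 21.
      At 21: no left child.
      Visit 21.
      At 21: go right to 28.
        28 is a leaf — visit 28.
Visit 36.
At 36: go right to 24.
  At 24: go left to 38.
    38 is a leaf — visit 38.
  Visit 24.
  At 24: no right child.
Full in-order sequence: 11, 25, 35, 39, 8, 13, 21, 28, 36, 38, 24.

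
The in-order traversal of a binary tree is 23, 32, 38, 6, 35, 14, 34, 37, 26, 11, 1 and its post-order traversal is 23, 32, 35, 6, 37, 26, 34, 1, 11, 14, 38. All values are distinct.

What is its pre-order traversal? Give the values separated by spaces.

The last element of post-order is the root; it splits in-order into left and right subtrees.
Root 38: left subtree has 2 nodes {23, 32}, right has 8 {6, 35, 14, 34, 37, 26, 11, 1}.
  Root 32: left subtree has 1 node {23}, right has 0 { }.
  Root 14: left subtree has 2 nodes {6, 35}, right has 5 {34, 37, 26, 11, 1}.
    Root 6: left subtree has 0 nodes { }, right has 1 {35}.
    Root 11: left subtree has 3 nodes {34, 37, 26}, right has 1 {1}.
      Root 34: left subtree has 0 nodes { }, right has 2 {37, 26}.
        Root 26: left subtree has 1 node {37}, right has 0 { }.

38 32 23 14 6 35 11 34 26 37 1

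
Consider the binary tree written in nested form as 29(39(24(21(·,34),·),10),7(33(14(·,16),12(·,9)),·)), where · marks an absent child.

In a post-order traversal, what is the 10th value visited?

33

Post-order visits the left subtree, then the right subtree, then the node.
At 29: go left to 39.
  At 39: go left to 24.
    At 24: go left to 21.
      At 21: no left child.
      At 21: go right to 34.
        34 is a leaf — visit 34.
      Visit 21.
    At 24: no right child.
    Visit 24.
  At 39: go right to 10.
    10 is a leaf — visit 10.
  Visit 39.
At 29: go right to 7.
  At 7: go left to 33.
    At 33: go left to 14.
      At 14: no left child.
      At 14: go right to 16.
        16 is a leaf — visit 16.
      Visit 14.
    At 33: go right to 12.
      At 12: no left child.
      At 12: go right to 9.
        9 is a leaf — visit 9.
      Visit 12.
    Visit 33.
  At 7: no right child.
  Visit 7.
Visit 29.
Full post-order sequence: 34, 21, 24, 10, 39, 16, 14, 9, 12, 33, 7, 29.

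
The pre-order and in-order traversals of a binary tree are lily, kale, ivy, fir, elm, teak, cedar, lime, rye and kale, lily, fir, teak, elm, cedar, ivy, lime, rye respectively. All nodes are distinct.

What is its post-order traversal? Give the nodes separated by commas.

kale, teak, cedar, elm, fir, rye, lime, ivy, lily

The first element of pre-order is the root; it splits in-order into left and right subtrees.
Root lily: left subtree has 1 node {kale}, right has 7 {fir, teak, elm, cedar, ivy, lime, rye}.
  Root ivy: left subtree has 4 nodes {fir, teak, elm, cedar}, right has 2 {lime, rye}.
    Root fir: left subtree has 0 nodes { }, right has 3 {teak, elm, cedar}.
      Root elm: left subtree has 1 node {teak}, right has 1 {cedar}.
    Root lime: left subtree has 0 nodes { }, right has 1 {rye}.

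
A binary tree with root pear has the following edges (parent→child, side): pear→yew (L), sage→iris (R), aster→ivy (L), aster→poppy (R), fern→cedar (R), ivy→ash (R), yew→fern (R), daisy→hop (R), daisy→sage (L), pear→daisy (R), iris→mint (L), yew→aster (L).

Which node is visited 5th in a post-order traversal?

cedar

Post-order visits the left subtree, then the right subtree, then the node.
At pear: go left to yew.
  At yew: go left to aster.
    At aster: go left to ivy.
      At ivy: no left child.
      At ivy: go right to ash.
        ash is a leaf — visit ash.
      Visit ivy.
    At aster: go right to poppy.
      poppy is a leaf — visit poppy.
    Visit aster.
  At yew: go right to fern.
    At fern: no left child.
    At fern: go right to cedar.
      cedar is a leaf — visit cedar.
    Visit fern.
  Visit yew.
At pear: go right to daisy.
  At daisy: go left to sage.
    At sage: no left child.
    At sage: go right to iris.
      At iris: go left to mint.
        mint is a leaf — visit mint.
      At iris: no right child.
      Visit iris.
    Visit sage.
  At daisy: go right to hop.
    hop is a leaf — visit hop.
  Visit daisy.
Visit pear.
Full post-order sequence: ash, ivy, poppy, aster, cedar, fern, yew, mint, iris, sage, hop, daisy, pear.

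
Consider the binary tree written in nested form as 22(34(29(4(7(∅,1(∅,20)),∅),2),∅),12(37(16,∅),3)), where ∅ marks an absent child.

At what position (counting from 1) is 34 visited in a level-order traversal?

2

Level-order visits nodes level by level from the root, left to right within each level.
Level 0: 22
Level 1: 34, 12
Level 2: 29, 37, 3
Level 3: 4, 2, 16
Level 4: 7
Level 5: 1
Level 6: 20
Full level-order sequence: 22, 34, 12, 29, 37, 3, 4, 2, 16, 7, 1, 20.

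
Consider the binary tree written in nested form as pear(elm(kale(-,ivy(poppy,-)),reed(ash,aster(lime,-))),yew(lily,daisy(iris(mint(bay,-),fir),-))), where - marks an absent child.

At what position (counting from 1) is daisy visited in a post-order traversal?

14

Post-order visits the left subtree, then the right subtree, then the node.
At pear: go left to elm.
  At elm: go left to kale.
    At kale: no left child.
    At kale: go right to ivy.
      At ivy: go left to poppy.
        poppy is a leaf — visit poppy.
      At ivy: no right child.
      Visit ivy.
    Visit kale.
  At elm: go right to reed.
    At reed: go left to ash.
      ash is a leaf — visit ash.
    At reed: go right to aster.
      At aster: go left to lime.
        lime is a leaf — visit lime.
      At aster: no right child.
      Visit aster.
    Visit reed.
  Visit elm.
At pear: go right to yew.
  At yew: go left to lily.
    lily is a leaf — visit lily.
  At yew: go right to daisy.
    At daisy: go left to iris.
      At iris: go left to mint.
        At mint: go left to bay.
          bay is a leaf — visit bay.
        At mint: no right child.
        Visit mint.
      At iris: go right to fir.
        fir is a leaf — visit fir.
      Visit iris.
    At daisy: no right child.
    Visit daisy.
  Visit yew.
Visit pear.
Full post-order sequence: poppy, ivy, kale, ash, lime, aster, reed, elm, lily, bay, mint, fir, iris, daisy, yew, pear.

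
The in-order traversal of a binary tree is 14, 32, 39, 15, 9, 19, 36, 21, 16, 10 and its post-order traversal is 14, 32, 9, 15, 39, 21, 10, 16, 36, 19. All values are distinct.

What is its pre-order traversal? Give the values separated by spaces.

The last element of post-order is the root; it splits in-order into left and right subtrees.
Root 19: left subtree has 5 nodes {14, 32, 39, 15, 9}, right has 4 {36, 21, 16, 10}.
  Root 39: left subtree has 2 nodes {14, 32}, right has 2 {15, 9}.
    Root 32: left subtree has 1 node {14}, right has 0 { }.
    Root 15: left subtree has 0 nodes { }, right has 1 {9}.
  Root 36: left subtree has 0 nodes { }, right has 3 {21, 16, 10}.
    Root 16: left subtree has 1 node {21}, right has 1 {10}.

19 39 32 14 15 9 36 16 21 10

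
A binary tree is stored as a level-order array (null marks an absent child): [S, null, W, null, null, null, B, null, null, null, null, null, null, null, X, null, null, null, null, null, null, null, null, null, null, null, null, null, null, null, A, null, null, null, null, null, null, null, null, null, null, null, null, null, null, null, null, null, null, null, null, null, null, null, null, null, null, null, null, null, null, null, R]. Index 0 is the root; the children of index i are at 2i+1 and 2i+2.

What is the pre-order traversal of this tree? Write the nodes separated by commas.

S, W, B, X, A, R

Pre-order visits the node, then its left subtree, then its right subtree.
Visit S.
At S: no left child.
At S: go right to W.
  Visit W.
  At W: no left child.
  At W: go right to B.
    Visit B.
    At B: no left child.
    At B: go right to X.
      Visit X.
      At X: no left child.
      At X: go right to A.
        Visit A.
        At A: no left child.
        At A: go right to R.
          R is a leaf — visit R.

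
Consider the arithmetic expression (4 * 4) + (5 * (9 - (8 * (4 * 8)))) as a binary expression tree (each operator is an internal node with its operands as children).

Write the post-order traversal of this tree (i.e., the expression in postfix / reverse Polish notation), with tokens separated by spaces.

Post-order on an expression tree gives postfix notation: for each operator, emit left operand, right operand, then the operator.

4 4 * 5 9 8 4 8 * * - * +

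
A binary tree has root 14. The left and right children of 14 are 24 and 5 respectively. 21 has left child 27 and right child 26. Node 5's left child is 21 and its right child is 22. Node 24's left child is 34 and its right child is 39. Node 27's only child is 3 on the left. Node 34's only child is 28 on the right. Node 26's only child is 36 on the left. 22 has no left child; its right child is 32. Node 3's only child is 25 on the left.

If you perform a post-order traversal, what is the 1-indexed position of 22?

12

Post-order visits the left subtree, then the right subtree, then the node.
At 14: go left to 24.
  At 24: go left to 34.
    At 34: no left child.
    At 34: go right to 28.
      28 is a leaf — visit 28.
    Visit 34.
  At 24: go right to 39.
    39 is a leaf — visit 39.
  Visit 24.
At 14: go right to 5.
  At 5: go left to 21.
    At 21: go left to 27.
      At 27: go left to 3.
        At 3: go left to 25.
          25 is a leaf — visit 25.
        At 3: no right child.
        Visit 3.
      At 27: no right child.
      Visit 27.
    At 21: go right to 26.
      At 26: go left to 36.
        36 is a leaf — visit 36.
      At 26: no right child.
      Visit 26.
    Visit 21.
  At 5: go right to 22.
    At 22: no left child.
    At 22: go right to 32.
      32 is a leaf — visit 32.
    Visit 22.
  Visit 5.
Visit 14.
Full post-order sequence: 28, 34, 39, 24, 25, 3, 27, 36, 26, 21, 32, 22, 5, 14.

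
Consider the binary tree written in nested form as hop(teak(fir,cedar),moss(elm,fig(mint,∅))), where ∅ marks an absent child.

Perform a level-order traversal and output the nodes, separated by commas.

hop, teak, moss, fir, cedar, elm, fig, mint

Level-order visits nodes level by level from the root, left to right within each level.
Level 0: hop
Level 1: teak, moss
Level 2: fir, cedar, elm, fig
Level 3: mint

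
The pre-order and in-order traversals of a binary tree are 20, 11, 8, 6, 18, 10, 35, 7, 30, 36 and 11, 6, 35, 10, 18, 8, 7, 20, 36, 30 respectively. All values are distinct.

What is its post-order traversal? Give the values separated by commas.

The first element of pre-order is the root; it splits in-order into left and right subtrees.
Root 20: left subtree has 7 nodes {11, 6, 35, 10, 18, 8, 7}, right has 2 {36, 30}.
  Root 11: left subtree has 0 nodes { }, right has 6 {6, 35, 10, 18, 8, 7}.
    Root 8: left subtree has 4 nodes {6, 35, 10, 18}, right has 1 {7}.
      Root 6: left subtree has 0 nodes { }, right has 3 {35, 10, 18}.
        Root 18: left subtree has 2 nodes {35, 10}, right has 0 { }.
          Root 10: left subtree has 1 node {35}, right has 0 { }.
  Root 30: left subtree has 1 node {36}, right has 0 { }.

35, 10, 18, 6, 7, 8, 11, 36, 30, 20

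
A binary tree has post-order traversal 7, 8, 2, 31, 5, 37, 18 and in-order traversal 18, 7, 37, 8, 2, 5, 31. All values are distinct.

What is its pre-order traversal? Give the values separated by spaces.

18 37 7 5 2 8 31

The last element of post-order is the root; it splits in-order into left and right subtrees.
Root 18: left subtree has 0 nodes { }, right has 6 {7, 37, 8, 2, 5, 31}.
  Root 37: left subtree has 1 node {7}, right has 4 {8, 2, 5, 31}.
    Root 5: left subtree has 2 nodes {8, 2}, right has 1 {31}.
      Root 2: left subtree has 1 node {8}, right has 0 { }.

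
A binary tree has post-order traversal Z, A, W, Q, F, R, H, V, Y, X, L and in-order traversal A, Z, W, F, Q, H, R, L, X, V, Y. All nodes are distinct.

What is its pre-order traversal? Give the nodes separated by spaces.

L H F W A Z Q R X Y V

The last element of post-order is the root; it splits in-order into left and right subtrees.
Root L: left subtree has 7 nodes {A, Z, W, F, Q, H, R}, right has 3 {X, V, Y}.
  Root H: left subtree has 5 nodes {A, Z, W, F, Q}, right has 1 {R}.
    Root F: left subtree has 3 nodes {A, Z, W}, right has 1 {Q}.
      Root W: left subtree has 2 nodes {A, Z}, right has 0 { }.
        Root A: left subtree has 0 nodes { }, right has 1 {Z}.
  Root X: left subtree has 0 nodes { }, right has 2 {V, Y}.
    Root Y: left subtree has 1 node {V}, right has 0 { }.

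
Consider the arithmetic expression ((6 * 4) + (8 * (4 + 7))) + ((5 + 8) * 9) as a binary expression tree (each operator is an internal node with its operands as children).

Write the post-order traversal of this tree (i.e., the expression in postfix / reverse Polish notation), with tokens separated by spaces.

Post-order on an expression tree gives postfix notation: for each operator, emit left operand, right operand, then the operator.

6 4 * 8 4 7 + * + 5 8 + 9 * +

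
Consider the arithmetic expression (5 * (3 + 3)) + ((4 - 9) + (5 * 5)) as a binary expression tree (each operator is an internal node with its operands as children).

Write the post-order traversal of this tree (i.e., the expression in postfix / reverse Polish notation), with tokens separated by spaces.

5 3 3 + * 4 9 - 5 5 * + +

Post-order on an expression tree gives postfix notation: for each operator, emit left operand, right operand, then the operator.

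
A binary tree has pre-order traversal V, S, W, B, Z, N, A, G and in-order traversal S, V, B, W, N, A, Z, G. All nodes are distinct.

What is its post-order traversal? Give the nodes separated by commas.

The first element of pre-order is the root; it splits in-order into left and right subtrees.
Root V: left subtree has 1 node {S}, right has 6 {B, W, N, A, Z, G}.
  Root W: left subtree has 1 node {B}, right has 4 {N, A, Z, G}.
    Root Z: left subtree has 2 nodes {N, A}, right has 1 {G}.
      Root N: left subtree has 0 nodes { }, right has 1 {A}.

S, B, A, N, G, Z, W, V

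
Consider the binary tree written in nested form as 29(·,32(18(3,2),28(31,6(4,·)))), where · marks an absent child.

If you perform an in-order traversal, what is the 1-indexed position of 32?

5

In-order visits the left subtree, then the node, then the right subtree.
At 29: no left child.
Visit 29.
At 29: go right to 32.
  At 32: go left to 18.
    At 18: go left to 3.
      3 is a leaf — visit 3.
    Visit 18.
    At 18: go right to 2.
      2 is a leaf — visit 2.
  Visit 32.
  At 32: go right to 28.
    At 28: go left to 31.
      31 is a leaf — visit 31.
    Visit 28.
    At 28: go right to 6.
      At 6: go left to 4.
        4 is a leaf — visit 4.
      Visit 6.
      At 6: no right child.
Full in-order sequence: 29, 3, 18, 2, 32, 31, 28, 4, 6.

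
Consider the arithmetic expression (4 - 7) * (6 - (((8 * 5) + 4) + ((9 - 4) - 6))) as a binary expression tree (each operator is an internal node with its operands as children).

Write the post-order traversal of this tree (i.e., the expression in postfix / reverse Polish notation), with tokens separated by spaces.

Post-order on an expression tree gives postfix notation: for each operator, emit left operand, right operand, then the operator.

4 7 - 6 8 5 * 4 + 9 4 - 6 - + - *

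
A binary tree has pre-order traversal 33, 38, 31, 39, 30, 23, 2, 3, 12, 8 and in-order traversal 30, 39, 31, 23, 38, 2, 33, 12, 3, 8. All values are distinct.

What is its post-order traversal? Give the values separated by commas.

30, 39, 23, 31, 2, 38, 12, 8, 3, 33

The first element of pre-order is the root; it splits in-order into left and right subtrees.
Root 33: left subtree has 6 nodes {30, 39, 31, 23, 38, 2}, right has 3 {12, 3, 8}.
  Root 38: left subtree has 4 nodes {30, 39, 31, 23}, right has 1 {2}.
    Root 31: left subtree has 2 nodes {30, 39}, right has 1 {23}.
      Root 39: left subtree has 1 node {30}, right has 0 { }.
  Root 3: left subtree has 1 node {12}, right has 1 {8}.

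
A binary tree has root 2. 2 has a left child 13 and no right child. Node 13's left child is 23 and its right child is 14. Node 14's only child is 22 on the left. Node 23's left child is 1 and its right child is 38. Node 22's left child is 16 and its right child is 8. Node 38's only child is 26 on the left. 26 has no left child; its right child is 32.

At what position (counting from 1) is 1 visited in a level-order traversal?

5

Level-order visits nodes level by level from the root, left to right within each level.
Level 0: 2
Level 1: 13
Level 2: 23, 14
Level 3: 1, 38, 22
Level 4: 26, 16, 8
Level 5: 32
Full level-order sequence: 2, 13, 23, 14, 1, 38, 22, 26, 16, 8, 32.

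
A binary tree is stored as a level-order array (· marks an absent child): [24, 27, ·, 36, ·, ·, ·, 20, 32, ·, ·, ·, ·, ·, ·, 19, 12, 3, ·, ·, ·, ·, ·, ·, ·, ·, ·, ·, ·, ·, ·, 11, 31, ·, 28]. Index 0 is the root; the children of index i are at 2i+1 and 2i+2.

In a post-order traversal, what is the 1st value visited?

11

Post-order visits the left subtree, then the right subtree, then the node.
At 24: go left to 27.
  At 27: go left to 36.
    At 36: go left to 20.
      At 20: go left to 19.
        At 19: go left to 11.
          11 is a leaf — visit 11.
        At 19: go right to 31.
          31 is a leaf — visit 31.
        Visit 19.
      At 20: go right to 12.
        At 12: no left child.
        At 12: go right to 28.
          28 is a leaf — visit 28.
        Visit 12.
      Visit 20.
    At 36: go right to 32.
      At 32: go left to 3.
        3 is a leaf — visit 3.
      At 32: no right child.
      Visit 32.
    Visit 36.
  At 27: no right child.
  Visit 27.
At 24: no right child.
Visit 24.
Full post-order sequence: 11, 31, 19, 28, 12, 20, 3, 32, 36, 27, 24.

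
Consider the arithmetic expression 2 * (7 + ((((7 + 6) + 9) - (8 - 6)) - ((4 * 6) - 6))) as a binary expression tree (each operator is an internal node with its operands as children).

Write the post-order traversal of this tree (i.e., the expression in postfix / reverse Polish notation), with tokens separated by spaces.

2 7 7 6 + 9 + 8 6 - - 4 6 * 6 - - + *

Post-order on an expression tree gives postfix notation: for each operator, emit left operand, right operand, then the operator.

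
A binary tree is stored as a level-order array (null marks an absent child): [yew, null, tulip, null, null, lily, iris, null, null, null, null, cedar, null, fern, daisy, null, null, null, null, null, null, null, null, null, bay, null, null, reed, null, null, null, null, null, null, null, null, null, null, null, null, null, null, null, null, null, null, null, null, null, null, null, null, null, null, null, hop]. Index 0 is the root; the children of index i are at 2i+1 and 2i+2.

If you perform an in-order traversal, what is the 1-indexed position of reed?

In-order visits the left subtree, then the node, then the right subtree.
At yew: no left child.
Visit yew.
At yew: go right to tulip.
  At tulip: go left to lily.
    At lily: go left to cedar.
      At cedar: no left child.
      Visit cedar.
      At cedar: go right to bay.
        bay is a leaf — visit bay.
    Visit lily.
    At lily: no right child.
  Visit tulip.
  At tulip: go right to iris.
    At iris: go left to fern.
      At fern: go left to reed.
        At reed: go left to hop.
          hop is a leaf — visit hop.
        Visit reed.
        At reed: no right child.
      Visit fern.
      At fern: no right child.
    Visit iris.
    At iris: go right to daisy.
      daisy is a leaf — visit daisy.
Full in-order sequence: yew, cedar, bay, lily, tulip, hop, reed, fern, iris, daisy.

7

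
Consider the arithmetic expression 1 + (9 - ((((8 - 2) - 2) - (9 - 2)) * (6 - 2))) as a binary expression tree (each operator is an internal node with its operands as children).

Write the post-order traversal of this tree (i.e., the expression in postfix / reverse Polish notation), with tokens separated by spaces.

Post-order on an expression tree gives postfix notation: for each operator, emit left operand, right operand, then the operator.

1 9 8 2 - 2 - 9 2 - - 6 2 - * - +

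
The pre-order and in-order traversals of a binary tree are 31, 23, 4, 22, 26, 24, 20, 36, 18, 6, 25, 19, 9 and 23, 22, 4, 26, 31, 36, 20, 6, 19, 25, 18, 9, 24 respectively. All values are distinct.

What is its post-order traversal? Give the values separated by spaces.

The first element of pre-order is the root; it splits in-order into left and right subtrees.
Root 31: left subtree has 4 nodes {23, 22, 4, 26}, right has 8 {36, 20, 6, 19, 25, 18, 9, 24}.
  Root 23: left subtree has 0 nodes { }, right has 3 {22, 4, 26}.
    Root 4: left subtree has 1 node {22}, right has 1 {26}.
  Root 24: left subtree has 7 nodes {36, 20, 6, 19, 25, 18, 9}, right has 0 { }.
    Root 20: left subtree has 1 node {36}, right has 5 {6, 19, 25, 18, 9}.
      Root 18: left subtree has 3 nodes {6, 19, 25}, right has 1 {9}.
        Root 6: left subtree has 0 nodes { }, right has 2 {19, 25}.
          Root 25: left subtree has 1 node {19}, right has 0 { }.

22 26 4 23 36 19 25 6 9 18 20 24 31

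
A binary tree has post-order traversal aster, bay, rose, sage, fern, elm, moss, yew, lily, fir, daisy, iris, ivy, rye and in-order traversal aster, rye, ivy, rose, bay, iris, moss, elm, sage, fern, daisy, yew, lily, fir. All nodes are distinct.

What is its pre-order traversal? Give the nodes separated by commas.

The last element of post-order is the root; it splits in-order into left and right subtrees.
Root rye: left subtree has 1 node {aster}, right has 12 {ivy, rose, bay, iris, moss, elm, sage, fern, daisy, yew, lily, fir}.
  Root ivy: left subtree has 0 nodes { }, right has 11 {rose, bay, iris, moss, elm, sage, fern, daisy, yew, lily, fir}.
    Root iris: left subtree has 2 nodes {rose, bay}, right has 8 {moss, elm, sage, fern, daisy, yew, lily, fir}.
      Root rose: left subtree has 0 nodes { }, right has 1 {bay}.
      Root daisy: left subtree has 4 nodes {moss, elm, sage, fern}, right has 3 {yew, lily, fir}.
        Root moss: left subtree has 0 nodes { }, right has 3 {elm, sage, fern}.
          Root elm: left subtree has 0 nodes { }, right has 2 {sage, fern}.
            Root fern: left subtree has 1 node {sage}, right has 0 { }.
        Root fir: left subtree has 2 nodes {yew, lily}, right has 0 { }.
          Root lily: left subtree has 1 node {yew}, right has 0 { }.

rye, aster, ivy, iris, rose, bay, daisy, moss, elm, fern, sage, fir, lily, yew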